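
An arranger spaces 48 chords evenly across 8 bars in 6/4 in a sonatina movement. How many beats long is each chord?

8 bars × 6 beats/bar = 48 beats total.
48 beats ÷ 48 chords = 1 beats per chord.
(That is a quarter note.)

1 beat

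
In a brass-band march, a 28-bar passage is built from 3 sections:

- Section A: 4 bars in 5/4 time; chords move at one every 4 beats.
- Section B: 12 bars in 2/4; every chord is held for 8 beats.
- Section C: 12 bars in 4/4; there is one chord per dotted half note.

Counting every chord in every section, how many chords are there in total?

A: 4 bars × 5 beats = 20 beats; 4 beats/chord → 5 chords.
B: 12 bars × 2 beats = 24 beats; 8 beats/chord → 3 chords.
C: 12 bars × 4 beats = 48 beats; 3 beats/chord → 16 chords.
Total: 5 + 3 + 16 = 24.

24 chords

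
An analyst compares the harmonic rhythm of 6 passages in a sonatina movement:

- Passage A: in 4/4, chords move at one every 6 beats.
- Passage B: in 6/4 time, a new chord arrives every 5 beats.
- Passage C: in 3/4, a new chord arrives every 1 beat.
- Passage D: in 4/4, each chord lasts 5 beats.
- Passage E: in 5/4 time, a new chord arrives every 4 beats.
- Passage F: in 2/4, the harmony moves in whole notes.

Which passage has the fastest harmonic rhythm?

Passage C

A: 4/6 = 2/3 chords/bar.
B: 6/5 = 1.2 chords/bar.
C: 3/1 = 3 chords/bar.
D: 4/5 = 0.8 chords/bar.
E: 5/4 = 1.25 chords/bar.
F: 2/4 = 0.5 chords/bar.
Fastest is C at 3 chords/bar.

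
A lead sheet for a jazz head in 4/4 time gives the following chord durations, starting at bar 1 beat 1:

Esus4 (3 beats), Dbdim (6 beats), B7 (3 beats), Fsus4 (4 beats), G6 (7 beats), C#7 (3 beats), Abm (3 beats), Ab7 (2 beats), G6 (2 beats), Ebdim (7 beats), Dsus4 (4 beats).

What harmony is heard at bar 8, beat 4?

Beat 4 of bar 8 is beat (8−1)×4 + 4 = 32 overall.
Running totals: Esus4 ends at 3, Dbdim ends at 9, B7 ends at 12, Fsus4 ends at 16, G6 ends at 23, C#7 ends at 26, Abm ends at 29, Ab7 ends at 31, G6 ends at 33.
Beat 32 falls within G6.

G6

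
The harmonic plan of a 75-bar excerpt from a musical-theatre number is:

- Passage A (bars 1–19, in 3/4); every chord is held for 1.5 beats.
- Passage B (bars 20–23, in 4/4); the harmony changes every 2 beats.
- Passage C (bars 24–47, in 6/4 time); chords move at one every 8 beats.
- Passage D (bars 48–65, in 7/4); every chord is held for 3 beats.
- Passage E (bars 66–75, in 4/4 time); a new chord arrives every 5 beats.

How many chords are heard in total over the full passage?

A has 57 beats and chords last 1.5 each, so 38 chords.
B has 16 beats and chords last 2 each, so 8 chords.
C has 144 beats and chords last 8 each, so 18 chords.
D has 126 beats and chords last 3 each, so 42 chords.
E has 40 beats and chords last 5 each, so 8 chords.
Total: 38 + 8 + 18 + 42 + 8 = 114.

114 chords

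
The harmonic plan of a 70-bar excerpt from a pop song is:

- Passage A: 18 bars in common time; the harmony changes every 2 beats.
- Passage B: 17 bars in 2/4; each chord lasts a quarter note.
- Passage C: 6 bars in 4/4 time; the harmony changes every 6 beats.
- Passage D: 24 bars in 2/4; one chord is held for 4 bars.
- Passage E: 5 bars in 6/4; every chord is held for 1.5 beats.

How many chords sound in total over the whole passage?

A: 18 bars × 4 beats = 72 beats; 2 beats/chord → 36 chords.
B: 17 bars × 2 beats = 34 beats; 1 beat/chord → 34 chords.
C: 6 bars × 4 beats = 24 beats; 6 beats/chord → 4 chords.
D: 24 bars × 2 beats = 48 beats; 8 beats/chord → 6 chords.
E: 5 bars × 6 beats = 30 beats; 1.5 beats/chord → 20 chords.
Total: 36 + 34 + 4 + 6 + 20 = 100.

100 chords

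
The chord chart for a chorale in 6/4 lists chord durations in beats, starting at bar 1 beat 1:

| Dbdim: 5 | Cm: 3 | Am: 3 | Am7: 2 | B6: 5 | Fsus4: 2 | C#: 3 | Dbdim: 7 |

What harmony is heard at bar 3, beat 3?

B6

Beat 3 of bar 3 is beat (3−1)×6 + 3 = 15 overall.
Running totals: Dbdim ends at 5, Cm ends at 8, Am ends at 11, Am7 ends at 13, B6 ends at 18.
Beat 15 falls within B6.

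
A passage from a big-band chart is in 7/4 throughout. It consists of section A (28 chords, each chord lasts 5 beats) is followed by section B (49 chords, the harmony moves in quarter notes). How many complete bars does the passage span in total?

27 bars

A: 28 × 5 = 140 beats = 20 bars.
B: 49 × 1 = 49 beats = 7 bars.
Total: 20 + 7 = 27 bars.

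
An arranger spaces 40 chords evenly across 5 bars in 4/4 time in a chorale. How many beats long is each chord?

0.5 beats

5 bars × 4 beats/bar = 20 beats total.
20 beats ÷ 40 chords = 0.5 beats per chord.
(That is an eighth note.)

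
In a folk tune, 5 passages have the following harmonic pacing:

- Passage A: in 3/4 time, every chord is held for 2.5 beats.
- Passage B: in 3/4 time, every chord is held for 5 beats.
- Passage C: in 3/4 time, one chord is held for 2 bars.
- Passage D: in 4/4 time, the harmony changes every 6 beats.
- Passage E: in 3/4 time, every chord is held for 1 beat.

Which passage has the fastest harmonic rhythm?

Passage E

A: 3/2.5 = 1.2 chords/bar.
B: 3/5 = 0.6 chords/bar.
C: 3/6 = 0.5 chords/bar.
D: 4/6 = 2/3 chords/bar.
E: 3/1 = 3 chords/bar.
Fastest is E at 3 chords/bar.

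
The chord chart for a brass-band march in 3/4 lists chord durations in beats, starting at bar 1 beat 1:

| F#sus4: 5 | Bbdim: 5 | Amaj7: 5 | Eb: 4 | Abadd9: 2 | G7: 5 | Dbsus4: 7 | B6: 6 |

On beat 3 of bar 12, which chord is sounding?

Beat 3 of bar 12 is beat (12−1)×3 + 3 = 36 overall.
Running totals: F#sus4 ends at 5, Bbdim ends at 10, Amaj7 ends at 15, Eb ends at 19, Abadd9 ends at 21, G7 ends at 26, Dbsus4 ends at 33, B6 ends at 39.
Beat 36 falls within B6.

B6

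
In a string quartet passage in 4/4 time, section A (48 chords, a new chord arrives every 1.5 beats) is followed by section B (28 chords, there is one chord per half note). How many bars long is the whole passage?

32 bars

A: 48 × 1.5 = 72 beats = 18 bars.
B: 28 × 2 = 56 beats = 14 bars.
Total: 18 + 14 = 32 bars.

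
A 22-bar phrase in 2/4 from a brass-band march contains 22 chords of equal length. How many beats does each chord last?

22 bars × 2 beats/bar = 44 beats total.
44 beats ÷ 22 chords = 2 beats per chord.
(That is a half note.)

2 beats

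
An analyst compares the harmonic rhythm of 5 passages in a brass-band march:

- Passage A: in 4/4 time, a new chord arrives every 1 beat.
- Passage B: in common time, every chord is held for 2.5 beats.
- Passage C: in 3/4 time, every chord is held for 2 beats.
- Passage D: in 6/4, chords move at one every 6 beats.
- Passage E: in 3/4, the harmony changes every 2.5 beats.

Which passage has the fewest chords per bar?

Passage D

A: 4 beats/bar ÷ 1 beat/chord = 4 chords/bar.
B: 4 beats/bar ÷ 2.5 beats/chord = 1.6 chords/bar.
C: 3 beats/bar ÷ 2 beats/chord = 1.5 chords/bar.
D: 6 beats/bar ÷ 6 beats/chord = 1 chord/bar.
E: 3 beats/bar ÷ 2.5 beats/chord = 1.2 chords/bar.
Slowest is D at 1 chords/bar.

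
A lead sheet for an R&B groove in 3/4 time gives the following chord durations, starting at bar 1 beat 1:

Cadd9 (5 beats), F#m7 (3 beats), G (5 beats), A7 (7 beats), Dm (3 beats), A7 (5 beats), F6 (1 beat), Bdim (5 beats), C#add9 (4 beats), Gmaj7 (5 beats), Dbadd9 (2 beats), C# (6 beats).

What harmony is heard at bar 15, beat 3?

Beat 3 of bar 15 is beat (15−1)×3 + 3 = 45 overall.
Running totals: Cadd9 ends at 5, F#m7 ends at 8, G ends at 13, A7 ends at 20, Dm ends at 23, A7 ends at 28, F6 ends at 29, Bdim ends at 34, C#add9 ends at 38, Gmaj7 ends at 43, Dbadd9 ends at 45.
Beat 45 falls within Dbadd9.

Dbadd9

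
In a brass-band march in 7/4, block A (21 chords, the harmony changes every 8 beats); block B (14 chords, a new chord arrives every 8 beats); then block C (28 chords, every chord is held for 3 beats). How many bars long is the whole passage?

A: 21 × 8 = 168 beats = 24 bars.
B: 14 × 8 = 112 beats = 16 bars.
C: 28 × 3 = 84 beats = 12 bars.
Total: 24 + 16 + 12 = 52 bars.

52 bars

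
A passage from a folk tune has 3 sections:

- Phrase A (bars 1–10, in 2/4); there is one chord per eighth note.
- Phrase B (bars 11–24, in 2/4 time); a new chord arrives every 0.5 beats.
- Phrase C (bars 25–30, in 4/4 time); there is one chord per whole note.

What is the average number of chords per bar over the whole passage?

3.4 chords per bar

A: 10 × 2 = 20 beats ÷ 0.5 = 40 chords.
B: 14 × 2 = 28 beats ÷ 0.5 = 56 chords.
C: 6 × 4 = 24 beats ÷ 4 = 6 chords.
Overall: 102 chords over 30 bars → 102/30 = 3.4 chords per bar.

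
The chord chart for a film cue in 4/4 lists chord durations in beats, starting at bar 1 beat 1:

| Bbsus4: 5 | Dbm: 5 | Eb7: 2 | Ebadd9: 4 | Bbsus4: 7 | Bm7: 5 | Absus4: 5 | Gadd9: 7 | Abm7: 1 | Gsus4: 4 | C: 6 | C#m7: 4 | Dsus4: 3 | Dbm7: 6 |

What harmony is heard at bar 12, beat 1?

Gsus4

Beat 1 of bar 12 is beat (12−1)×4 + 1 = 45 overall.
Running totals: Bbsus4 ends at 5, Dbm ends at 10, Eb7 ends at 12, Ebadd9 ends at 16, Bbsus4 ends at 23, Bm7 ends at 28, Absus4 ends at 33, Gadd9 ends at 40, Abm7 ends at 41, Gsus4 ends at 45.
Beat 45 falls within Gsus4.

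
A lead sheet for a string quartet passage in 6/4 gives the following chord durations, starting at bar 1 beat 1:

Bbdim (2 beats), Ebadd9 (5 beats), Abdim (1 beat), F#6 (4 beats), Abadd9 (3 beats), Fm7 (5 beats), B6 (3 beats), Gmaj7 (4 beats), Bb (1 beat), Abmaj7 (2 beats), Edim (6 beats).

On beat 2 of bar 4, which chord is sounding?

Beat 2 of bar 4 is beat (4−1)×6 + 2 = 20 overall.
Running totals: Bbdim ends at 2, Ebadd9 ends at 7, Abdim ends at 8, F#6 ends at 12, Abadd9 ends at 15, Fm7 ends at 20.
Beat 20 falls within Fm7.

Fm7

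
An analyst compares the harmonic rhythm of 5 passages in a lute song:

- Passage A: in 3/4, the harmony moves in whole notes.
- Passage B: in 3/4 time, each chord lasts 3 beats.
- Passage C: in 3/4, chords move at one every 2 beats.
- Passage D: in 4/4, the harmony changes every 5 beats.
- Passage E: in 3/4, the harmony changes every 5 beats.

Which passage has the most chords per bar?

Passage C

A: 3 beats/bar ÷ 4 beats/chord = 0.75 chords/bar.
B: 3 beats/bar ÷ 3 beats/chord = 1 chord/bar.
C: 3 beats/bar ÷ 2 beats/chord = 1.5 chords/bar.
D: 4 beats/bar ÷ 5 beats/chord = 0.8 chords/bar.
E: 3 beats/bar ÷ 5 beats/chord = 0.6 chords/bar.
Fastest is C at 1.5 chords/bar.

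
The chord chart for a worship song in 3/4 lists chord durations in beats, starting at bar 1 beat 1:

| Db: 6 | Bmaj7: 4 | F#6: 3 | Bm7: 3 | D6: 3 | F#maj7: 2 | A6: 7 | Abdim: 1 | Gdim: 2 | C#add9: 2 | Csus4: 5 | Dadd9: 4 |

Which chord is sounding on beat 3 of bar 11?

C#add9

Beat 3 of bar 11 is beat (11−1)×3 + 3 = 33 overall.
Running totals: Db ends at 6, Bmaj7 ends at 10, F#6 ends at 13, Bm7 ends at 16, D6 ends at 19, F#maj7 ends at 21, A6 ends at 28, Abdim ends at 29, Gdim ends at 31, C#add9 ends at 33.
Beat 33 falls within C#add9.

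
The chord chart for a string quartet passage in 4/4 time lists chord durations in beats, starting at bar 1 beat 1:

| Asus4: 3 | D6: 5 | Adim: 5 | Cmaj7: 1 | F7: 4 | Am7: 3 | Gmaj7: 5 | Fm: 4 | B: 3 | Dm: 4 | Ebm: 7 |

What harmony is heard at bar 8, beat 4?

B

Beat 4 of bar 8 is beat (8−1)×4 + 4 = 32 overall.
Running totals: Asus4 ends at 3, D6 ends at 8, Adim ends at 13, Cmaj7 ends at 14, F7 ends at 18, Am7 ends at 21, Gmaj7 ends at 26, Fm ends at 30, B ends at 33.
Beat 32 falls within B.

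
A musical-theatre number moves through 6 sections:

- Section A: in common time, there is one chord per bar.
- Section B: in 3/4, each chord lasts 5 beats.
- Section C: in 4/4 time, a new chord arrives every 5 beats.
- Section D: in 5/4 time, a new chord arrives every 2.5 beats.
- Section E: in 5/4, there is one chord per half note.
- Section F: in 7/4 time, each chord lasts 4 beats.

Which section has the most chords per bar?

A: 4/4 = 1 chord/bar.
B: 3/5 = 0.6 chords/bar.
C: 4/5 = 0.8 chords/bar.
D: 5/2.5 = 2 chords/bar.
E: 5/2 = 2.5 chords/bar.
F: 7/4 = 1.75 chords/bar.
Fastest is E at 2.5 chords/bar.

Section E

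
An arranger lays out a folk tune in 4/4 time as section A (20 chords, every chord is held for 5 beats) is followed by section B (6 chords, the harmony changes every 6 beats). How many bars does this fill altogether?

34 bars

A: 20 × 5 = 100 beats = 25 bars.
B: 6 × 6 = 36 beats = 9 bars.
Total: 25 + 9 = 34 bars.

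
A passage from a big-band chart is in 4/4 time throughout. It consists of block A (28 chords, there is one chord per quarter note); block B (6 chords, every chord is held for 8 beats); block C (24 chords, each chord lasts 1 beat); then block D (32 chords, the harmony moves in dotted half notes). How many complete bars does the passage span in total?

A: 28 × 1 = 28 beats = 7 bars.
B: 6 × 8 = 48 beats = 12 bars.
C: 24 × 1 = 24 beats = 6 bars.
D: 32 × 3 = 96 beats = 24 bars.
Total: 7 + 12 + 6 + 24 = 49 bars.

49 bars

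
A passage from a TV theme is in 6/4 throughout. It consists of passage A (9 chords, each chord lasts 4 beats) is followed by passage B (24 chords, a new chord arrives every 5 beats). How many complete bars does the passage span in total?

A: 9 × 4 = 36 beats = 6 bars.
B: 24 × 5 = 120 beats = 20 bars.
Total: 6 + 20 = 26 bars.

26 bars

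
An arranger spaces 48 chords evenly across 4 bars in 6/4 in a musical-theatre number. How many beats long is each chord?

0.5 beats

4 bars × 6 beats/bar = 24 beats total.
24 beats ÷ 48 chords = 0.5 beats per chord.
(That is an eighth note.)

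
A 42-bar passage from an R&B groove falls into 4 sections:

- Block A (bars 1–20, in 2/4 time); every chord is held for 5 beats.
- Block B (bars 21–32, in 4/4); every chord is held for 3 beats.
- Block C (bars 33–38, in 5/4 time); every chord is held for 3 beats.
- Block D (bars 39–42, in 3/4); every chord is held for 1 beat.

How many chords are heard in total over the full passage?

46 chords

A has 40 beats and chords last 5 each, so 8 chords.
B has 48 beats and chords last 3 each, so 16 chords.
C has 30 beats and chords last 3 each, so 10 chords.
D has 12 beats and chords last 1 each, so 12 chords.
Total: 8 + 16 + 10 + 12 = 46.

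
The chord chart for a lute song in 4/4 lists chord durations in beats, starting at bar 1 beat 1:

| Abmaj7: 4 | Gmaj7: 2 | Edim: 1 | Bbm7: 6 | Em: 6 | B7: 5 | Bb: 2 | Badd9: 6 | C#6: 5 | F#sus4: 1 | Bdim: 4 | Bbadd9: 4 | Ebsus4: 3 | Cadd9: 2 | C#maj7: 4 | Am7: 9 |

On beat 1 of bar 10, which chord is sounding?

C#6

Beat 1 of bar 10 is beat (10−1)×4 + 1 = 37 overall.
Running totals: Abmaj7 ends at 4, Gmaj7 ends at 6, Edim ends at 7, Bbm7 ends at 13, Em ends at 19, B7 ends at 24, Bb ends at 26, Badd9 ends at 32, C#6 ends at 37.
Beat 37 falls within C#6.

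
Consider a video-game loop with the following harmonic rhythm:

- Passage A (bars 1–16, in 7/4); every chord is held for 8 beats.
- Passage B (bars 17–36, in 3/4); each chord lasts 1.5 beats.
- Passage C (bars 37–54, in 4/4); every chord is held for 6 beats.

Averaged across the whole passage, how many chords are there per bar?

11/9 chords per bar

A: 16 × 7 = 112 beats ÷ 8 = 14 chords.
B: 20 × 3 = 60 beats ÷ 1.5 = 40 chords.
C: 18 × 4 = 72 beats ÷ 6 = 12 chords.
Overall: 66 chords over 54 bars → 66/54 = 11/9 chords per bar.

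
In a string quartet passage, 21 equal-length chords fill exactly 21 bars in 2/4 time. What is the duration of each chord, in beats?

21 bars × 2 beats/bar = 42 beats total.
42 beats ÷ 21 chords = 2 beats per chord.
(That is a half note.)

2 beats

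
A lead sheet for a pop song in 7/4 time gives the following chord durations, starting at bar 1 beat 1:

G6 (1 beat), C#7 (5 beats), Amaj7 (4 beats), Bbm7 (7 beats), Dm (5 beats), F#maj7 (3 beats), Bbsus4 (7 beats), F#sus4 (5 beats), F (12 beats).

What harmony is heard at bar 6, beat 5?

Beat 5 of bar 6 is beat (6−1)×7 + 5 = 40 overall.
Running totals: G6 ends at 1, C#7 ends at 6, Amaj7 ends at 10, Bbm7 ends at 17, Dm ends at 22, F#maj7 ends at 25, Bbsus4 ends at 32, F#sus4 ends at 37, F ends at 49.
Beat 40 falls within F.

F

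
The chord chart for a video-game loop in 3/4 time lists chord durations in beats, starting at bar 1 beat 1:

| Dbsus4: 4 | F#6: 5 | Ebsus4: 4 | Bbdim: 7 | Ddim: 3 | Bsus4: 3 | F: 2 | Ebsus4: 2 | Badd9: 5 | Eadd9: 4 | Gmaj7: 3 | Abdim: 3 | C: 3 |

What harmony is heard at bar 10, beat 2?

Beat 2 of bar 10 is beat (10−1)×3 + 2 = 29 overall.
Running totals: Dbsus4 ends at 4, F#6 ends at 9, Ebsus4 ends at 13, Bbdim ends at 20, Ddim ends at 23, Bsus4 ends at 26, F ends at 28, Ebsus4 ends at 30.
Beat 29 falls within Ebsus4.

Ebsus4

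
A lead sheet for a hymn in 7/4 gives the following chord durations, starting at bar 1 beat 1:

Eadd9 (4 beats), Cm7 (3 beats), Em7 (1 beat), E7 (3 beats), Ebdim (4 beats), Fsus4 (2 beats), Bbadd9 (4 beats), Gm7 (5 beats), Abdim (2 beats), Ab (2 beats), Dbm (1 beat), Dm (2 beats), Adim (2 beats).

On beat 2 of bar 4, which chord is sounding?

Beat 2 of bar 4 is beat (4−1)×7 + 2 = 23 overall.
Running totals: Eadd9 ends at 4, Cm7 ends at 7, Em7 ends at 8, E7 ends at 11, Ebdim ends at 15, Fsus4 ends at 17, Bbadd9 ends at 21, Gm7 ends at 26.
Beat 23 falls within Gm7.

Gm7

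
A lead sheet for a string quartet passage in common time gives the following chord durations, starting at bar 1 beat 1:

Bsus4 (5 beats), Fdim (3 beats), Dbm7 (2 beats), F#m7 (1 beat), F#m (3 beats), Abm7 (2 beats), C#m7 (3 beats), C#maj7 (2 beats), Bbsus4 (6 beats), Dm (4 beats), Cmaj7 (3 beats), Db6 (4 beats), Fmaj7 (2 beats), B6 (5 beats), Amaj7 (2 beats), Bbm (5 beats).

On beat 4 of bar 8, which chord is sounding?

Cmaj7

Beat 4 of bar 8 is beat (8−1)×4 + 4 = 32 overall.
Running totals: Bsus4 ends at 5, Fdim ends at 8, Dbm7 ends at 10, F#m7 ends at 11, F#m ends at 14, Abm7 ends at 16, C#m7 ends at 19, C#maj7 ends at 21, Bbsus4 ends at 27, Dm ends at 31, Cmaj7 ends at 34.
Beat 32 falls within Cmaj7.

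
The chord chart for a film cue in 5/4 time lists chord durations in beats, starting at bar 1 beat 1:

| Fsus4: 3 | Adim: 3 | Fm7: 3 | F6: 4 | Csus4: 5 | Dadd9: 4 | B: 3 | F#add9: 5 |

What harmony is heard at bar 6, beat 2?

F#add9

Beat 2 of bar 6 is beat (6−1)×5 + 2 = 27 overall.
Running totals: Fsus4 ends at 3, Adim ends at 6, Fm7 ends at 9, F6 ends at 13, Csus4 ends at 18, Dadd9 ends at 22, B ends at 25, F#add9 ends at 30.
Beat 27 falls within F#add9.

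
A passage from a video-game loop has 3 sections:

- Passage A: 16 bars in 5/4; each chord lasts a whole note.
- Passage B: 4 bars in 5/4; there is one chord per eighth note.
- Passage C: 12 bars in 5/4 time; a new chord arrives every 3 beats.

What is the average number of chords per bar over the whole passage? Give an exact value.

2.5 chords per bar

A: 16 bars of 5 beats is 80 beats; at 4 beats each that's 20 chords.
B: 4 bars of 5 beats is 20 beats; at 0.5 beats each that's 40 chords.
C: 12 bars of 5 beats is 60 beats; at 3 beats each that's 20 chords.
Overall: 80 chords over 32 bars → 80/32 = 2.5 chords per bar.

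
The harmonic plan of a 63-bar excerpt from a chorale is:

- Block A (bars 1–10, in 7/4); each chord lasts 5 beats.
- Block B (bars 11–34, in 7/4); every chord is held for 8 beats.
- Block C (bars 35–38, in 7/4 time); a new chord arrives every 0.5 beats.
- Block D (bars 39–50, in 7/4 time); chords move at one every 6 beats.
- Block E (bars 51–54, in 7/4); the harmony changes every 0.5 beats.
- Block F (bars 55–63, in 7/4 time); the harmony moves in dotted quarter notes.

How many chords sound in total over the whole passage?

A: 10 bars × 7 beats = 70 beats; 5 beats/chord → 14 chords.
B: 24 bars × 7 beats = 168 beats; 8 beats/chord → 21 chords.
C: 4 bars × 7 beats = 28 beats; 0.5 beats/chord → 56 chords.
D: 12 bars × 7 beats = 84 beats; 6 beats/chord → 14 chords.
E: 4 bars × 7 beats = 28 beats; 0.5 beats/chord → 56 chords.
F: 9 bars × 7 beats = 63 beats; 1.5 beats/chord → 42 chords.
Total: 14 + 21 + 56 + 14 + 56 + 42 = 203.

203 chords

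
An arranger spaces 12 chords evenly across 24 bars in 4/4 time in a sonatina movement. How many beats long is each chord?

8 beats

24 bars × 4 beats/bar = 96 beats total.
96 beats ÷ 12 chords = 8 beats per chord.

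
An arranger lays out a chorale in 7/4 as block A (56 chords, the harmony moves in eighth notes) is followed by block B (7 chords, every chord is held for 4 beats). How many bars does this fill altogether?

8 bars

A: 56 × 0.5 = 28 beats = 4 bars.
B: 7 × 4 = 28 beats = 4 bars.
Total: 4 + 4 = 8 bars.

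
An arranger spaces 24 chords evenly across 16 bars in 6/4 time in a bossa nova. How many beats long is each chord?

4 beats

16 bars × 6 beats/bar = 96 beats total.
96 beats ÷ 24 chords = 4 beats per chord.
(That is a whole note.)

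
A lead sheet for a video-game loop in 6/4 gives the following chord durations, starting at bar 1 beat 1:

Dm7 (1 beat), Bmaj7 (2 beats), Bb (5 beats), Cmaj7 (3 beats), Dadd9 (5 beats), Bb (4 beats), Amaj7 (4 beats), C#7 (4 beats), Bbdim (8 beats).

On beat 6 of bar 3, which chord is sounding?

Bb

Beat 6 of bar 3 is beat (3−1)×6 + 6 = 18 overall.
Running totals: Dm7 ends at 1, Bmaj7 ends at 3, Bb ends at 8, Cmaj7 ends at 11, Dadd9 ends at 16, Bb ends at 20.
Beat 18 falls within Bb.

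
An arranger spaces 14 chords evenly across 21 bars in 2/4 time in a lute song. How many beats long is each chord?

21 bars × 2 beats/bar = 42 beats total.
42 beats ÷ 14 chords = 3 beats per chord.
(That is a dotted half note.)

3 beats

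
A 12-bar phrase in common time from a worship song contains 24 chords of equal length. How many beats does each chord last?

12 bars × 4 beats/bar = 48 beats total.
48 beats ÷ 24 chords = 2 beats per chord.
(That is a half note.)

2 beats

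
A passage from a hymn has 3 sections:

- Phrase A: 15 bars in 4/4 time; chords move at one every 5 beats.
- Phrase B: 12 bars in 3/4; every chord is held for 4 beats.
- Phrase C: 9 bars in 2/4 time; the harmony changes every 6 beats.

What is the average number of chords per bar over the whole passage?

A: 15 × 4 = 60 beats ÷ 5 = 12 chords.
B: 12 × 3 = 36 beats ÷ 4 = 9 chords.
C: 9 × 2 = 18 beats ÷ 6 = 3 chords.
Overall: 24 chords over 36 bars → 24/36 = 2/3 chords per bar.

2/3 chords per bar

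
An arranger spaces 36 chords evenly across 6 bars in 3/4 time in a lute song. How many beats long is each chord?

0.5 beats

6 bars × 3 beats/bar = 18 beats total.
18 beats ÷ 36 chords = 0.5 beats per chord.
(That is an eighth note.)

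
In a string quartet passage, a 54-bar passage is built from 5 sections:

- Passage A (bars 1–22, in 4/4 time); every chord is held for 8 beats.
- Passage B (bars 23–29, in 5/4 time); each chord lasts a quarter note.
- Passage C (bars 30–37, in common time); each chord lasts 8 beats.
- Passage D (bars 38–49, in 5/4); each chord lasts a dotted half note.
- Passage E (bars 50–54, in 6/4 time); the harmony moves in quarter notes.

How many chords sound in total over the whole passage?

100 chords

A has 88 beats and chords last 8 each, so 11 chords.
B has 35 beats and chords last 1 each, so 35 chords.
C has 32 beats and chords last 8 each, so 4 chords.
D has 60 beats and chords last 3 each, so 20 chords.
E has 30 beats and chords last 1 each, so 30 chords.
Total: 11 + 35 + 4 + 20 + 30 = 100.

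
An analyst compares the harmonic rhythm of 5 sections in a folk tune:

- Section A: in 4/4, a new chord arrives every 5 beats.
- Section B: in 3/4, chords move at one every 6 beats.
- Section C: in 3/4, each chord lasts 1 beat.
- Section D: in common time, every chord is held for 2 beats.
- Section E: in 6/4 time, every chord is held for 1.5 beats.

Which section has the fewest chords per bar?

A: each chord is 5 beats in 4/4, so 0.8 per bar.
B: each chord is 6 beats in 3/4, so 0.5 per bar.
C: each chord is 1 beat in 3/4, so 3 per bar.
D: each chord is 2 beats in 4/4, so 2 per bar.
E: each chord is 1.5 beats in 6/4, so 4 per bar.
Slowest is B at 0.5 chords/bar.

Section B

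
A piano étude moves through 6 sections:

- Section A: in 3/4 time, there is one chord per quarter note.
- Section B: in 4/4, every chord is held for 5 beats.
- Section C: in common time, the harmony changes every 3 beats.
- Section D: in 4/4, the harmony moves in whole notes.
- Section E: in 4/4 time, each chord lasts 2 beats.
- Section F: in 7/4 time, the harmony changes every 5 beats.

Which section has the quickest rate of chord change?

Section A

A: 3/1 = 3 chords/bar.
B: 4/5 = 0.8 chords/bar.
C: 4/3 = 4/3 chords/bar.
D: 4/4 = 1 chord/bar.
E: 4/2 = 2 chords/bar.
F: 7/5 = 1.4 chords/bar.
Fastest is A at 3 chords/bar.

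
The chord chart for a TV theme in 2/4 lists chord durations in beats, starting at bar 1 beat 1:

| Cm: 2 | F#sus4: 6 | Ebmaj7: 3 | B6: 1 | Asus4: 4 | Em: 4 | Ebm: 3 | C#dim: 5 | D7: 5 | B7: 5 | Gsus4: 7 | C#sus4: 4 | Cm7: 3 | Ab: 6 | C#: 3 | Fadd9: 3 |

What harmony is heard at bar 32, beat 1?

Beat 1 of bar 32 is beat (32−1)×2 + 1 = 63 overall.
Running totals: Cm ends at 2, F#sus4 ends at 8, Ebmaj7 ends at 11, B6 ends at 12, Asus4 ends at 16, Em ends at 20, Ebm ends at 23, C#dim ends at 28, D7 ends at 33, B7 ends at 38, Gsus4 ends at 45, C#sus4 ends at 49, Cm7 ends at 52, Ab ends at 58, C# ends at 61, Fadd9 ends at 64.
Beat 63 falls within Fadd9.

Fadd9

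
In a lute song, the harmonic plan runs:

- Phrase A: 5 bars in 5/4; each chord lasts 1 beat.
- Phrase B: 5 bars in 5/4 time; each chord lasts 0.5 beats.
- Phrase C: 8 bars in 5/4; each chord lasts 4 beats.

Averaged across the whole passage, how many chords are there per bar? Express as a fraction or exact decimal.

85/18 chords per bar

A: 5 bars of 5 beats is 25 beats; at 1 beat each that's 25 chords.
B: 5 bars of 5 beats is 25 beats; at 0.5 beats each that's 50 chords.
C: 8 bars of 5 beats is 40 beats; at 4 beats each that's 10 chords.
Overall: 85 chords over 18 bars → 85/18 = 85/18 chords per bar.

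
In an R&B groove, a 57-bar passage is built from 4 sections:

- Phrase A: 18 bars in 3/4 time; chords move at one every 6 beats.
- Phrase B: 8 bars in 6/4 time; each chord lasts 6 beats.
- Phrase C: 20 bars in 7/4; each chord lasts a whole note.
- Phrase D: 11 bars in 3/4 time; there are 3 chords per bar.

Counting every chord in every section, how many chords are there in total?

A: 18·3 = 54 beats, 54/6 = 9 chords.
B: 8·6 = 48 beats, 48/6 = 8 chords.
C: 20·7 = 140 beats, 140/4 = 35 chords.
D: 11·3 = 33 beats, 33/1 = 33 chords.
Total: 9 + 8 + 35 + 33 = 85.

85 chords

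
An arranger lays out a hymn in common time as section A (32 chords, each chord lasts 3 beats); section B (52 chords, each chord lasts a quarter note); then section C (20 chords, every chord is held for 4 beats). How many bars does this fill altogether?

A: 32 × 3 = 96 beats = 24 bars.
B: 52 × 1 = 52 beats = 13 bars.
C: 20 × 4 = 80 beats = 20 bars.
Total: 24 + 13 + 20 = 57 bars.

57 bars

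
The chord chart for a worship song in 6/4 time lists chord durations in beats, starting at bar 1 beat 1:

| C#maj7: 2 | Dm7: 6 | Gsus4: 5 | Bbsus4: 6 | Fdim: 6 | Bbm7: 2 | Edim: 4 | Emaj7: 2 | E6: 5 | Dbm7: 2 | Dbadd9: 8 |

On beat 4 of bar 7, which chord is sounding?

Beat 4 of bar 7 is beat (7−1)×6 + 4 = 40 overall.
Running totals: C#maj7 ends at 2, Dm7 ends at 8, Gsus4 ends at 13, Bbsus4 ends at 19, Fdim ends at 25, Bbm7 ends at 27, Edim ends at 31, Emaj7 ends at 33, E6 ends at 38, Dbm7 ends at 40.
Beat 40 falls within Dbm7.

Dbm7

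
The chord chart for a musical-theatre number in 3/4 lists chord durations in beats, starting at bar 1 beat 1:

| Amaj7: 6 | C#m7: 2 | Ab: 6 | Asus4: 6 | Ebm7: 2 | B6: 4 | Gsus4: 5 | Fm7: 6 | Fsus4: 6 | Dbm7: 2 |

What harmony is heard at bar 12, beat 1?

Beat 1 of bar 12 is beat (12−1)×3 + 1 = 34 overall.
Running totals: Amaj7 ends at 6, C#m7 ends at 8, Ab ends at 14, Asus4 ends at 20, Ebm7 ends at 22, B6 ends at 26, Gsus4 ends at 31, Fm7 ends at 37.
Beat 34 falls within Fm7.

Fm7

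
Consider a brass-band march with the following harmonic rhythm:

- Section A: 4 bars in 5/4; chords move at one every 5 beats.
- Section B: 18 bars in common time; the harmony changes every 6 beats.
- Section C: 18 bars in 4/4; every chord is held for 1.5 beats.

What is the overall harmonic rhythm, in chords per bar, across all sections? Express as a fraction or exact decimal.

A: 4 bars of 5 beats is 20 beats; at 5 beats each that's 4 chords.
B: 18 bars of 4 beats is 72 beats; at 6 beats each that's 12 chords.
C: 18 bars of 4 beats is 72 beats; at 1.5 beats each that's 48 chords.
Overall: 64 chords over 40 bars → 64/40 = 1.6 chords per bar.

1.6 chords per bar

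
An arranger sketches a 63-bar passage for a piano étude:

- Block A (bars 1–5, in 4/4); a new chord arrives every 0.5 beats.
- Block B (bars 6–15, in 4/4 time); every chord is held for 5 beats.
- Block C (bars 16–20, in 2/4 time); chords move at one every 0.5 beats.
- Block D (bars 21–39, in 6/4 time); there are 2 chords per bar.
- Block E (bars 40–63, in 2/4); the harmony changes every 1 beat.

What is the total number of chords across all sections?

154 chords

A: 5 bars × 4 beats = 20 beats; 0.5 beats/chord → 40 chords.
B: 10 bars × 4 beats = 40 beats; 5 beats/chord → 8 chords.
C: 5 bars × 2 beats = 10 beats; 0.5 beats/chord → 20 chords.
D: 19 bars × 6 beats = 114 beats; 3 beats/chord → 38 chords.
E: 24 bars × 2 beats = 48 beats; 1 beat/chord → 48 chords.
Total: 40 + 8 + 20 + 38 + 48 = 154.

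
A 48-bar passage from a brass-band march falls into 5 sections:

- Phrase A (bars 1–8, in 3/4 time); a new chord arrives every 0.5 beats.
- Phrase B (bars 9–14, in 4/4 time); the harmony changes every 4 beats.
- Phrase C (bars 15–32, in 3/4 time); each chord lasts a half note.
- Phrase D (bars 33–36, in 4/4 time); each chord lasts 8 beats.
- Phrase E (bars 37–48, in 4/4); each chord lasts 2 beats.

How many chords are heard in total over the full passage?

A: 8·3 = 24 beats, 24/0.5 = 48 chords.
B: 6·4 = 24 beats, 24/4 = 6 chords.
C: 18·3 = 54 beats, 54/2 = 27 chords.
D: 4·4 = 16 beats, 16/8 = 2 chords.
E: 12·4 = 48 beats, 48/2 = 24 chords.
Total: 48 + 6 + 27 + 2 + 24 = 107.

107 chords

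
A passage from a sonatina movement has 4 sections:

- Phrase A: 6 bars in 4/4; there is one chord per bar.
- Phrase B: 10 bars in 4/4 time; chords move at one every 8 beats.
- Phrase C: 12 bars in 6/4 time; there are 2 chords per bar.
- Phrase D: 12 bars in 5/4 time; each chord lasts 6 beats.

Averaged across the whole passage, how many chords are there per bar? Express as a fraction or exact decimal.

A: 6 × 4 = 24 beats ÷ 4 = 6 chords.
B: 10 × 4 = 40 beats ÷ 8 = 5 chords.
C: 12 × 6 = 72 beats ÷ 3 = 24 chords.
D: 12 × 5 = 60 beats ÷ 6 = 10 chords.
Overall: 45 chords over 40 bars → 45/40 = 1.125 chords per bar.

1.125 chords per bar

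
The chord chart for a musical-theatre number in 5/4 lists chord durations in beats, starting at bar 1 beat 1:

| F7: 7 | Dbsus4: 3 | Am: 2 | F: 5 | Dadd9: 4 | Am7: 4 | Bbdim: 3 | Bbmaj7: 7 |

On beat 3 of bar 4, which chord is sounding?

Dadd9

Beat 3 of bar 4 is beat (4−1)×5 + 3 = 18 overall.
Running totals: F7 ends at 7, Dbsus4 ends at 10, Am ends at 12, F ends at 17, Dadd9 ends at 21.
Beat 18 falls within Dadd9.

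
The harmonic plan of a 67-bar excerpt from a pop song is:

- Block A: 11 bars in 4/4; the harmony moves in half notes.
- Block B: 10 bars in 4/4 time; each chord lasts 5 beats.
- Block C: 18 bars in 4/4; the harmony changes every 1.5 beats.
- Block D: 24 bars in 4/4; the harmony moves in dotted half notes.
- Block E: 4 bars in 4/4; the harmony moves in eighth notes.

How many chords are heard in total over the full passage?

A: 11·4 = 44 beats, 44/2 = 22 chords.
B: 10·4 = 40 beats, 40/5 = 8 chords.
C: 18·4 = 72 beats, 72/1.5 = 48 chords.
D: 24·4 = 96 beats, 96/3 = 32 chords.
E: 4·4 = 16 beats, 16/0.5 = 32 chords.
Total: 22 + 8 + 48 + 32 + 32 = 142.

142 chords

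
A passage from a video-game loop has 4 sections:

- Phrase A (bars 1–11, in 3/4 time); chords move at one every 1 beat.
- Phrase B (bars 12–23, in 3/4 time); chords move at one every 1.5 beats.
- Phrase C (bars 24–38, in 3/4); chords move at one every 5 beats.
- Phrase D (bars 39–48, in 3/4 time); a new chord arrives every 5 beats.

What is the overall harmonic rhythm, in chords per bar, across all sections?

A: 11 bars of 3 beats is 33 beats; at 1 beat each that's 33 chords.
B: 12 bars of 3 beats is 36 beats; at 1.5 beats each that's 24 chords.
C: 15 bars of 3 beats is 45 beats; at 5 beats each that's 9 chords.
D: 10 bars of 3 beats is 30 beats; at 5 beats each that's 6 chords.
Overall: 72 chords over 48 bars → 72/48 = 1.5 chords per bar.

1.5 chords per bar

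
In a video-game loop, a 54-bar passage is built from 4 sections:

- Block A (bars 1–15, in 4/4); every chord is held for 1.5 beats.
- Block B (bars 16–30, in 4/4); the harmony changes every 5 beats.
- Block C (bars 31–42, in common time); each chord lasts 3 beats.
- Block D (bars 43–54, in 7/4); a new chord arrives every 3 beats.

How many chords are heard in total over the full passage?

A has 60 beats and chords last 1.5 each, so 40 chords.
B has 60 beats and chords last 5 each, so 12 chords.
C has 48 beats and chords last 3 each, so 16 chords.
D has 84 beats and chords last 3 each, so 28 chords.
Total: 40 + 12 + 16 + 28 = 96.

96 chords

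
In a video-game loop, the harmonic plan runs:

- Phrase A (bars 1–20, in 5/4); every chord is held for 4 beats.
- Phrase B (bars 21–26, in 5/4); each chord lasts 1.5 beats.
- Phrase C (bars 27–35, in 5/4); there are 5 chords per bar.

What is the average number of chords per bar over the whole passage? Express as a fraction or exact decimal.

18/7 chords per bar

A: 20 bars of 5 beats is 100 beats; at 4 beats each that's 25 chords.
B: 6 bars of 5 beats is 30 beats; at 1.5 beats each that's 20 chords.
C: 9 bars of 5 beats is 45 beats; at 1 beat each that's 45 chords.
Overall: 90 chords over 35 bars → 90/35 = 18/7 chords per bar.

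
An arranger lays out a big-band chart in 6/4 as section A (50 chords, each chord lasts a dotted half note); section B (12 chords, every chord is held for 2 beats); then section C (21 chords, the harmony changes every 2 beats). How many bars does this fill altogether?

36 bars

A: 50 × 3 = 150 beats = 25 bars.
B: 12 × 2 = 24 beats = 4 bars.
C: 21 × 2 = 42 beats = 7 bars.
Total: 25 + 4 + 7 = 36 bars.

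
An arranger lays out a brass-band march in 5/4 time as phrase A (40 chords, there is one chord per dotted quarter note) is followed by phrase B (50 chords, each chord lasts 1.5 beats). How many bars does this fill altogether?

27 bars

A: 40 × 1.5 = 60 beats = 12 bars.
B: 50 × 1.5 = 75 beats = 15 bars.
Total: 12 + 15 = 27 bars.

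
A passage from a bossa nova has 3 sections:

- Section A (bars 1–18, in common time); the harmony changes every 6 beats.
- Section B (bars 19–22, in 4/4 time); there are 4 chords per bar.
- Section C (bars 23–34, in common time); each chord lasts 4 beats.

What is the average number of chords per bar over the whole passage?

20/17 chords per bar

A: 18 bars of 4 beats is 72 beats; at 6 beats each that's 12 chords.
B: 4 bars of 4 beats is 16 beats; at 1 beat each that's 16 chords.
C: 12 bars of 4 beats is 48 beats; at 4 beats each that's 12 chords.
Overall: 40 chords over 34 bars → 40/34 = 20/17 chords per bar.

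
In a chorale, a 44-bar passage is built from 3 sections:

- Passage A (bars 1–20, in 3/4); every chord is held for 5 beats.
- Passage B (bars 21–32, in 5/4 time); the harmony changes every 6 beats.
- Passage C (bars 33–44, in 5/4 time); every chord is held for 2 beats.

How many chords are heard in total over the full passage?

A: 20·3 = 60 beats, 60/5 = 12 chords.
B: 12·5 = 60 beats, 60/6 = 10 chords.
C: 12·5 = 60 beats, 60/2 = 30 chords.
Total: 12 + 10 + 30 = 52.

52 chords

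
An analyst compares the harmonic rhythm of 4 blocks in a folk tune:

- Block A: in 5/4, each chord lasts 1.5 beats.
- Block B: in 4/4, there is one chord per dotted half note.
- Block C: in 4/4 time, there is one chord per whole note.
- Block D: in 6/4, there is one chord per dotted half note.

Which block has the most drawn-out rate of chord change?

Block C

A: each chord is 1.5 beats in 5/4, so 10/3 per bar.
B: each chord is 3 beats in 4/4, so 4/3 per bar.
C: each chord is 4 beats in 4/4, so 1 per bar.
D: each chord is 3 beats in 6/4, so 2 per bar.
Slowest is C at 1 chords/bar.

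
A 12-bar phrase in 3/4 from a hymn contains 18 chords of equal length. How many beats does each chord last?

2 beats

12 bars × 3 beats/bar = 36 beats total.
36 beats ÷ 18 chords = 2 beats per chord.
(That is a half note.)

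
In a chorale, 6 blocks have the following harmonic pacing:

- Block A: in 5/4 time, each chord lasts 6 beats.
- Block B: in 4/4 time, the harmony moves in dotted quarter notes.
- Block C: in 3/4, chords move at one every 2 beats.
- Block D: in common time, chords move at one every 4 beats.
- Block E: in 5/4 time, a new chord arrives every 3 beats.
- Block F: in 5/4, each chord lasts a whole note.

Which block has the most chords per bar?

A: 5 beats/bar ÷ 6 beats/chord = 5/6 chords/bar.
B: 4 beats/bar ÷ 1.5 beats/chord = 8/3 chords/bar.
C: 3 beats/bar ÷ 2 beats/chord = 1.5 chords/bar.
D: 4 beats/bar ÷ 4 beats/chord = 1 chord/bar.
E: 5 beats/bar ÷ 3 beats/chord = 5/3 chords/bar.
F: 5 beats/bar ÷ 4 beats/chord = 1.25 chords/bar.
Fastest is B at 8/3 chords/bar.

Block B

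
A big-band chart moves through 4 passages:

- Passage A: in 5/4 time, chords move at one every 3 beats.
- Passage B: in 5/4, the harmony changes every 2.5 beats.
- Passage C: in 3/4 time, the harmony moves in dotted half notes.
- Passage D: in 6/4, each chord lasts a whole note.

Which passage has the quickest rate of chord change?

Passage B

A: each chord is 3 beats in 5/4, so 5/3 per bar.
B: each chord is 2.5 beats in 5/4, so 2 per bar.
C: each chord is 3 beats in 3/4, so 1 per bar.
D: each chord is 4 beats in 6/4, so 1.5 per bar.
Fastest is B at 2 chords/bar.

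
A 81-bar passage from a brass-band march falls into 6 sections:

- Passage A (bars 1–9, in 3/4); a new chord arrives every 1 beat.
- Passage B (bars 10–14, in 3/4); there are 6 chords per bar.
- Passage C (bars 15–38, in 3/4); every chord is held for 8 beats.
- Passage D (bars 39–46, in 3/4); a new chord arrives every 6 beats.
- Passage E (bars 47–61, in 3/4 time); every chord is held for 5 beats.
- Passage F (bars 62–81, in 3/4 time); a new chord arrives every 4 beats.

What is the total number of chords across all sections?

94 chords

A: 9 bars × 3 beats = 27 beats; 1 beat/chord → 27 chords.
B: 5 bars × 3 beats = 15 beats; 0.5 beats/chord → 30 chords.
C: 24 bars × 3 beats = 72 beats; 8 beats/chord → 9 chords.
D: 8 bars × 3 beats = 24 beats; 6 beats/chord → 4 chords.
E: 15 bars × 3 beats = 45 beats; 5 beats/chord → 9 chords.
F: 20 bars × 3 beats = 60 beats; 4 beats/chord → 15 chords.
Total: 27 + 30 + 9 + 4 + 9 + 15 = 94.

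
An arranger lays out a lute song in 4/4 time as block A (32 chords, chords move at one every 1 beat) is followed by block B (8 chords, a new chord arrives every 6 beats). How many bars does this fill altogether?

A: 32 × 1 = 32 beats = 8 bars.
B: 8 × 6 = 48 beats = 12 bars.
Total: 8 + 12 = 20 bars.

20 bars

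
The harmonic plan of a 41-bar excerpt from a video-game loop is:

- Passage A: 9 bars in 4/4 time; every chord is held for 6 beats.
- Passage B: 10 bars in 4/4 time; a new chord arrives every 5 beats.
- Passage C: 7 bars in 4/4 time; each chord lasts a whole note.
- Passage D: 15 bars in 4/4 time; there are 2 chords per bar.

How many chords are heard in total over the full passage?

51 chords

A: 9 bars × 4 beats = 36 beats; 6 beats/chord → 6 chords.
B: 10 bars × 4 beats = 40 beats; 5 beats/chord → 8 chords.
C: 7 bars × 4 beats = 28 beats; 4 beats/chord → 7 chords.
D: 15 bars × 4 beats = 60 beats; 2 beats/chord → 30 chords.
Total: 6 + 8 + 7 + 30 = 51.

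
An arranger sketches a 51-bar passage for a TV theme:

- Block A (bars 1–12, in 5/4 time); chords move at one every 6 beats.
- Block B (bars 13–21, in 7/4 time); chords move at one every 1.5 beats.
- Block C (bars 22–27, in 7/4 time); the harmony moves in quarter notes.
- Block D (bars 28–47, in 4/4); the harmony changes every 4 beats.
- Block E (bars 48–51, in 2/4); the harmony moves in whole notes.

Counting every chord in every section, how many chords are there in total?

116 chords

A has 60 beats and chords last 6 each, so 10 chords.
B has 63 beats and chords last 1.5 each, so 42 chords.
C has 42 beats and chords last 1 each, so 42 chords.
D has 80 beats and chords last 4 each, so 20 chords.
E has 8 beats and chords last 4 each, so 2 chords.
Total: 10 + 42 + 42 + 20 + 2 = 116.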